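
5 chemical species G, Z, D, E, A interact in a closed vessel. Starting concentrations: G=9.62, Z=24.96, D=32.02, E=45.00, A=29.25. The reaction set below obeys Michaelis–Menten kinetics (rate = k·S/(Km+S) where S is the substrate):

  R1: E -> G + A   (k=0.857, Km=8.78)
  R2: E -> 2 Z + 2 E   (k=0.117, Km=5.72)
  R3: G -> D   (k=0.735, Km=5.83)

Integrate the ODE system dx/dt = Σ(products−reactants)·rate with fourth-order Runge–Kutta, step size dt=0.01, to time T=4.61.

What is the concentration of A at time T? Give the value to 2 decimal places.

RK4 with dt=0.01: 461 steps to T=4.61. Trajectory (selected grid times):
t=0.00: G=9.62 Z=24.96 D=32.02 E=45.00 A=29.25
t=0.51: G=9.75 Z=25.07 D=32.25 E=44.69 A=29.62
t=1.02: G=9.88 Z=25.17 D=32.49 E=44.38 A=29.98
t=1.54: G=10.01 Z=25.28 D=32.73 E=44.06 A=30.35
t=2.05: G=10.14 Z=25.38 D=32.97 E=43.75 A=30.72
t=2.56: G=10.26 Z=25.49 D=33.21 E=43.43 A=31.08
t=3.07: G=10.39 Z=25.60 D=33.45 E=43.12 A=31.44
t=3.59: G=10.51 Z=25.70 D=33.69 E=42.81 A=31.81
t=4.10: G=10.63 Z=25.81 D=33.93 E=42.50 A=32.18
t=4.61: G=10.75 Z=25.91 D=34.18 E=42.19 A=32.54
Read off A at T=4.61: 32.54

A at T = 32.54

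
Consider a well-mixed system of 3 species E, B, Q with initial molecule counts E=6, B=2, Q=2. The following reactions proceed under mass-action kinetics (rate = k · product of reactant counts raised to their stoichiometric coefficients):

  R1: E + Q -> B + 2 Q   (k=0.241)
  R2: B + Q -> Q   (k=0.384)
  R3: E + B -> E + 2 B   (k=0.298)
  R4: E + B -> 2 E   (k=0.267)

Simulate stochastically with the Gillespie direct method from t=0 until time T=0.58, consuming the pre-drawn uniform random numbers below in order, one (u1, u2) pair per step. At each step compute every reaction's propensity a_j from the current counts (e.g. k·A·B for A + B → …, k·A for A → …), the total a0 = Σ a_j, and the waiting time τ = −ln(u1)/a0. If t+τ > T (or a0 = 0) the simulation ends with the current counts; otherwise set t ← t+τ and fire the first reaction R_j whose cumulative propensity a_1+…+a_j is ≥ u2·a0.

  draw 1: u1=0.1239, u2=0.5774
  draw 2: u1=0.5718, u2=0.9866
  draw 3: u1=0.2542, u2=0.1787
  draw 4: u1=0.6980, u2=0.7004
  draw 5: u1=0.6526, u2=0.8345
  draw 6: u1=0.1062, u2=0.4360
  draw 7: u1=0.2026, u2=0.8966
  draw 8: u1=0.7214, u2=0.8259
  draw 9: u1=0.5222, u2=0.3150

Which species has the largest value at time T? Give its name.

Dominant species at T: E

t=0.000: E=6 B=2 Q=2
Draw 1: a1=2.892, a2=1.536, a3=3.576, a4=3.204, a0=11.208; τ=−ln(0.1239)/11.208=0.186 → t=0.186; u2·a0=0.5774·11.208=6.471; a1+a2=4.428 < 6.471 ≤ a1+…+a3=8.004 → R3 fires; E=6 B=3 Q=2
Draw 2: a1=2.892, a2=2.304, a3=5.364, a4=4.806, a0=15.366; τ=−ln(0.5718)/15.366=0.036 → t=0.223; u2·a0=0.9866·15.366=15.160; a1+…+a3=10.560 < 15.160 ≤ a1+…+a4=15.366 → R4 fires; E=7 B=2 Q=2
Draw 3: a1=3.374, a2=1.536, a3=4.172, a4=3.738, a0=12.820; τ=−ln(0.2542)/12.820=0.107 → t=0.330; u2·a0=0.1787·12.820=2.291 ≤ a1=3.374 → R1 fires; E=6 B=3 Q=3
Draw 4: a1=4.338, a2=3.456, a3=5.364, a4=4.806, a0=17.964; τ=−ln(0.6980)/17.964=0.020 → t=0.350; u2·a0=0.7004·17.964=12.582; a1+a2=7.794 < 12.582 ≤ a1+…+a3=13.158 → R3 fires; E=6 B=4 Q=3
Draw 5: a1=4.338, a2=4.608, a3=7.152, a4=6.408, a0=22.506; τ=−ln(0.6526)/22.506=0.019 → t=0.369; u2·a0=0.8345·22.506=18.781; a1+…+a3=16.098 < 18.781 ≤ a1+…+a4=22.506 → R4 fires; E=7 B=3 Q=3
Draw 6: a1=5.061, a2=3.456, a3=6.258, a4=5.607, a0=20.382; τ=−ln(0.1062)/20.382=0.110 → t=0.479; u2·a0=0.4360·20.382=8.887; a1+a2=8.517 < 8.887 ≤ a1+…+a3=14.775 → R3 fires; E=7 B=4 Q=3
Draw 7: a1=5.061, a2=4.608, a3=8.344, a4=7.476, a0=25.489; τ=−ln(0.2026)/25.489=0.063 → t=0.541; u2·a0=0.8966·25.489=22.853; a1+…+a3=18.013 < 22.853 ≤ a1+…+a4=25.489 → R4 fires; E=8 B=3 Q=3
Draw 8: a1=5.784, a2=3.456, a3=7.152, a4=6.408, a0=22.800; τ=−ln(0.7214)/22.800=0.014 → t=0.555; u2·a0=0.8259·22.800=18.831; a1+…+a3=16.392 < 18.831 ≤ a1+…+a4=22.800 → R4 fires; E=9 B=2 Q=3
Draw 9: a1=6.507, a2=2.304, a3=5.364, a4=4.806, a0=18.981; τ=−ln(0.5222)/18.981=0.034 → t=0.590 > T=0.58: stop.
At T=0.58: E=9 B=2 Q=3; the largest is E.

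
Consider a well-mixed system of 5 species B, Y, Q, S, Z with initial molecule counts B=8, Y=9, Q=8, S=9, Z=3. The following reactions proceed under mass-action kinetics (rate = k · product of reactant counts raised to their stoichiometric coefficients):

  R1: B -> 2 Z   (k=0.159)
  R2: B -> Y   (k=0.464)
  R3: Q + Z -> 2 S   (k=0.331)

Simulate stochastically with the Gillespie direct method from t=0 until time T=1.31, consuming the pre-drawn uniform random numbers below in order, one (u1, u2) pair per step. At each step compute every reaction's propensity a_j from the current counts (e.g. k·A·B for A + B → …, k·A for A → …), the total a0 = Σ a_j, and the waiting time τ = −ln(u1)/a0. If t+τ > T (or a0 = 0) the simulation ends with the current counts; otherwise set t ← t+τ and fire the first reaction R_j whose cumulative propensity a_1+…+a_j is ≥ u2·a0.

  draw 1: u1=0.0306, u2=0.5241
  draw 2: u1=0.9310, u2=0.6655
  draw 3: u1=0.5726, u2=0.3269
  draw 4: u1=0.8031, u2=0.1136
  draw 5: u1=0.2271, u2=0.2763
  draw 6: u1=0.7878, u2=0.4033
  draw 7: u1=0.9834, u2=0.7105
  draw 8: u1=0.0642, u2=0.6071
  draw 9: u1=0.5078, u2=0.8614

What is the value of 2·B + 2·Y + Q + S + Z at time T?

Value at T = 54

Check how each reaction changes W = 2·B + 2·Y + Q + S + Z (weight of products minus weight of reactants):
R1: B -> 2 Z: (1·2) − (2·1) = 2 − 2 = 0
R2: B -> Y: (2·1) − (2·1) = 2 − 2 = 0
R3: Q + Z -> 2 S: (1·2) − (1·1 + 1·1) = 2 − 2 = 0
Every reaction leaves W unchanged, so W is conserved and no simulation is needed: W(T) = W(0) = 2·8 + 2·9 + 8 + 9 + 3 = 54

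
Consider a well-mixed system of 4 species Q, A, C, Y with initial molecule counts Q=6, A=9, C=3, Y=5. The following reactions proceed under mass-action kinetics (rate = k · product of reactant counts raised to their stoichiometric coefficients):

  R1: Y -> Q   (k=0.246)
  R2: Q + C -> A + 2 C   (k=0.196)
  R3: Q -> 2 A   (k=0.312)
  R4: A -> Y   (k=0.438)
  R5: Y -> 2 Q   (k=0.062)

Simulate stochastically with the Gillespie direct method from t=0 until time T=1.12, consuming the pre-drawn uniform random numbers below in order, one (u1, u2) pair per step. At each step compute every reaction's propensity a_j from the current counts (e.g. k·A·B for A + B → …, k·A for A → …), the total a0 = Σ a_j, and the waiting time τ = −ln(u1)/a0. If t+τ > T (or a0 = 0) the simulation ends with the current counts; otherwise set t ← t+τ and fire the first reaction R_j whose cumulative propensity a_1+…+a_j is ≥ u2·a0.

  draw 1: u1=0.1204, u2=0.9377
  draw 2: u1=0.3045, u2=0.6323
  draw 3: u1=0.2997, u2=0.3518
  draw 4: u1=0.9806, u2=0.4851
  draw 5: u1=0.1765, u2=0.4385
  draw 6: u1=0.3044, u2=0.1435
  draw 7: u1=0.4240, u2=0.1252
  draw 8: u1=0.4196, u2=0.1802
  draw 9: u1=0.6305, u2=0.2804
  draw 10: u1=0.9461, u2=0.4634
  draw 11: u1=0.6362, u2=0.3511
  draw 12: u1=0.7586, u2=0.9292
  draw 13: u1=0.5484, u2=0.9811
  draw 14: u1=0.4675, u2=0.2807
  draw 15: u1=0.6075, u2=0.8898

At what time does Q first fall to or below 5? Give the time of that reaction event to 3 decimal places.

Threshold first reached at t = 0.305

t=0.000: Q=6 A=9 C=3 Y=5
Draw 1: a1=1.230, a2=3.528, a3=1.872, a4=3.942, a5=0.310, a0=10.882; τ=−ln(0.1204)/10.882=0.195 → t=0.195; u2·a0=0.9377·10.882=10.204; a1+…+a3=6.630 < 10.204 ≤ a1+…+a4=10.572 → R4 fires; Q=6 A=8 C=3 Y=6
Draw 2: a1=1.476, a2=3.528, a3=1.872, a4=3.504, a5=0.372, a0=10.752; τ=−ln(0.3045)/10.752=0.111 → t=0.305; u2·a0=0.6323·10.752=6.798; a1+a2=5.004 < 6.798 ≤ a1+…+a3=6.876 → R3 fires; Q=5 A=10 C=3 Y=6
Draw 3: a1=1.476, a2=2.940, a3=1.560, a4=4.380, a5=0.372, a0=10.728; τ=−ln(0.2997)/10.728=0.112 → t=0.417; u2·a0=0.3518·10.728=3.774; a1=1.476 < 3.774 ≤ a1+a2=4.416 → R2 fires; Q=4 A=11 C=4 Y=6
Draw 4: a1=1.476, a2=3.136, a3=1.248, a4=4.818, a5=0.372, a0=11.050; τ=−ln(0.9806)/11.050=0.002 → t=0.419; u2·a0=0.4851·11.050=5.360; a1+a2=4.612 < 5.360 ≤ a1+…+a3=5.860 → R3 fires; Q=3 A=13 C=4 Y=6
Draw 5: a1=1.476, a2=2.352, a3=0.936, a4=5.694, a5=0.372, a0=10.830; τ=−ln(0.1765)/10.830=0.160 → t=0.579; u2·a0=0.4385·10.830=4.749; a1+a2=3.828 < 4.749 ≤ a1+…+a3=4.764 → R3 fires; Q=2 A=15 C=4 Y=6
Draw 6: a1=1.476, a2=1.568, a3=0.624, a4=6.570, a5=0.372, a0=10.610; τ=−ln(0.3044)/10.610=0.112 → t=0.691; u2·a0=0.1435·10.610=1.523; a1=1.476 < 1.523 ≤ a1+a2=3.044 → R2 fires; Q=1 A=16 C=5 Y=6
Draw 7: a1=1.476, a2=0.980, a3=0.312, a4=7.008, a5=0.372, a0=10.148; τ=−ln(0.4240)/10.148=0.085 → t=0.776; u2·a0=0.1252·10.148=1.271 ≤ a1=1.476 → R1 fires; Q=2 A=16 C=5 Y=5
Draw 8: a1=1.230, a2=1.960, a3=0.624, a4=7.008, a5=0.310, a0=11.132; τ=−ln(0.4196)/11.132=0.078 → t=0.854; u2·a0=0.1802·11.132=2.006; a1=1.230 < 2.006 ≤ a1+a2=3.190 → R2 fires; Q=1 A=17 C=6 Y=5
Draw 9: a1=1.230, a2=1.176, a3=0.312, a4=7.446, a5=0.310, a0=10.474; τ=−ln(0.6305)/10.474=0.044 → t=0.898; u2·a0=0.2804·10.474=2.937; a1+…+a3=2.718 < 2.937 ≤ a1+…+a4=10.164 → R4 fires; Q=1 A=16 C=6 Y=6
Draw 10: a1=1.476, a2=1.176, a3=0.312, a4=7.008, a5=0.372, a0=10.344; τ=−ln(0.9461)/10.344=0.005 → t=0.903; u2·a0=0.4634·10.344=4.793; a1+…+a3=2.964 < 4.793 ≤ a1+…+a4=9.972 → R4 fires; Q=1 A=15 C=6 Y=7
Draw 11: a1=1.722, a2=1.176, a3=0.312, a4=6.570, a5=0.434, a0=10.214; τ=−ln(0.6362)/10.214=0.044 → t=0.948; u2·a0=0.3511·10.214=3.586; a1+…+a3=3.210 < 3.586 ≤ a1+…+a4=9.780 → R4 fires; Q=1 A=14 C=6 Y=8
Draw 12: a1=1.968, a2=1.176, a3=0.312, a4=6.132, a5=0.496, a0=10.084; τ=−ln(0.7586)/10.084=0.027 → t=0.975; u2·a0=0.9292·10.084=9.370; a1+…+a3=3.456 < 9.370 ≤ a1+…+a4=9.588 → R4 fires; Q=1 A=13 C=6 Y=9
Draw 13: a1=2.214, a2=1.176, a3=0.312, a4=5.694, a5=0.558, a0=9.954; τ=−ln(0.5484)/9.954=0.060 → t=1.035; u2·a0=0.9811·9.954=9.766; a1+…+a4=9.396 < 9.766 ≤ a1+…+a5=9.954 → R5 fires; Q=3 A=13 C=6 Y=8
Draw 14: a1=1.968, a2=3.528, a3=0.936, a4=5.694, a5=0.496, a0=12.622; τ=−ln(0.4675)/12.622=0.060 → t=1.096; u2·a0=0.2807·12.622=3.543; a1=1.968 < 3.543 ≤ a1+a2=5.496 → R2 fires; Q=2 A=14 C=7 Y=8
Draw 15: a1=1.968, a2=2.744, a3=0.624, a4=6.132, a5=0.496, a0=11.964; τ=−ln(0.6075)/11.964=0.042 → t=1.137 > T=1.12: stop.
Q first becomes ≤ 5 when it reaches 5 at the event at t=0.305.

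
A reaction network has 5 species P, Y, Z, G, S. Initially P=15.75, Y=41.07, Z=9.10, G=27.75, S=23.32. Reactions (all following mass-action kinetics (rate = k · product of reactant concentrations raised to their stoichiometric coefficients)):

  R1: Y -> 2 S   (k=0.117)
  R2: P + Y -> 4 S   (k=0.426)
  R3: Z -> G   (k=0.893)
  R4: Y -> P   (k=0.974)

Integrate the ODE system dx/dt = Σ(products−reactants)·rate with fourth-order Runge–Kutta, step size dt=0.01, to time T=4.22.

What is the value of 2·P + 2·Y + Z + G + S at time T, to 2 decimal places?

Check how each reaction changes W = 2·P + 2·Y + Z + G + S (weight of products minus weight of reactants):
R1: Y -> 2 S: (1·2) − (2·1) = 2 − 2 = 0
R2: P + Y -> 4 S: (1·4) − (2·1 + 2·1) = 4 − 4 = 0
R3: Z -> G: (1·1) − (1·1) = 1 − 1 = 0
R4: Y -> P: (2·1) − (2·1) = 2 − 2 = 0
Every reaction leaves W unchanged, so W is conserved and no simulation is needed: W(T) = W(0) = 2·15.75 + 2·41.07 + 9.10 + 27.75 + 23.32 = 173.81

Value at T = 173.81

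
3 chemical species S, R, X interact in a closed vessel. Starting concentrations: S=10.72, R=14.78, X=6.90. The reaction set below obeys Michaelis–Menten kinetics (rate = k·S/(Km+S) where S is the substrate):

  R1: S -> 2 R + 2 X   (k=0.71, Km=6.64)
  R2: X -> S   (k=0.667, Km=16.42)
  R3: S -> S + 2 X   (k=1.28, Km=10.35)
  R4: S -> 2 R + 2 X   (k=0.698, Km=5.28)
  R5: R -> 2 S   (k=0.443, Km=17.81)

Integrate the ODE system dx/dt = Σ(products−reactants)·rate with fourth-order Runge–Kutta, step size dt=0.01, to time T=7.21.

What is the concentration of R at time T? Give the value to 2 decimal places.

R at T = 25.91

RK4 with dt=0.01: 721 steps to T=7.21. Trajectory (selected grid times):
t=0.00: S=10.72 R=14.78 X=6.90
t=0.80: S=10.50 R=16.06 X=9.21
t=1.60: S=10.33 R=17.32 X=11.46
t=2.40: S=10.21 R=18.57 X=13.68
t=3.20: S=10.12 R=19.81 X=15.86
t=4.01: S=10.06 R=21.05 X=18.05
t=4.81: S=10.02 R=22.28 X=20.18
t=5.61: S=10.02 R=23.49 X=22.30
t=6.41: S=10.03 R=24.70 X=24.41
t=7.21: S=10.06 R=25.91 X=26.51
Read off R at T=7.21: 25.91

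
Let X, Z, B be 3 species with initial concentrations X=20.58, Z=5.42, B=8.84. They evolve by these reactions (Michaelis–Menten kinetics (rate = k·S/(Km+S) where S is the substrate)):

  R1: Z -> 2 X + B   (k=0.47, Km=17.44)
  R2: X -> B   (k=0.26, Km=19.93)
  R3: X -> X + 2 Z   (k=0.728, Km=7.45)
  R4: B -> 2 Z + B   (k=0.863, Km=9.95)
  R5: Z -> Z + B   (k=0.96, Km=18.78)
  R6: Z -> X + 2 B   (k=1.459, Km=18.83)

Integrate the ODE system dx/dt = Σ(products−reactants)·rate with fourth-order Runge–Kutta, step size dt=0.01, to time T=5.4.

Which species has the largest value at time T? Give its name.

Dominant species at T: X

RK4 with dt=0.01: 540 steps to T=5.4. Trajectory (selected grid times):
t=0.00: X=20.58 Z=5.42 B=8.84
t=0.60: X=20.85 Z=6.28 B=9.54
t=1.20: X=21.16 Z=7.13 B=10.31
t=1.80: X=21.50 Z=7.98 B=11.14
t=2.40: X=21.87 Z=8.83 B=12.04
t=3.00: X=22.27 Z=9.67 B=12.98
t=3.60: X=22.70 Z=10.52 B=13.98
t=4.20: X=23.16 Z=11.36 B=15.03
t=4.80: X=23.64 Z=12.20 B=16.12
t=5.40: X=24.14 Z=13.05 B=17.26
At T=5.4: X=24.14 Z=13.05 B=17.26; the largest is X.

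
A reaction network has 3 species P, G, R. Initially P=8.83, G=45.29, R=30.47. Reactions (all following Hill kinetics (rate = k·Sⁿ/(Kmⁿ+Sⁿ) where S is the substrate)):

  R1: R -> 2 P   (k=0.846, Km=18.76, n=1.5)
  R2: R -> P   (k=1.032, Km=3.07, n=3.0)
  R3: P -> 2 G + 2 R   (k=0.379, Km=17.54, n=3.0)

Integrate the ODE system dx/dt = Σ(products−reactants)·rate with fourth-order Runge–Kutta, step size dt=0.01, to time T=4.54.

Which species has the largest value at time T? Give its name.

RK4 with dt=0.01: 454 steps to T=4.54. Trajectory (selected grid times):
t=0.00: P=8.83 G=45.29 R=30.47
t=0.50: P=9.89 G=45.34 R=29.72
t=1.01: P=10.95 G=45.41 R=28.98
t=1.51: P=11.98 G=45.49 R=28.27
t=2.02: P=13.01 G=45.59 R=27.57
t=2.52: P=14.00 G=45.71 R=26.90
t=3.03: P=15.00 G=45.85 R=26.24
t=3.53: P=15.96 G=46.01 R=25.62
t=4.04: P=16.93 G=46.18 R=25.01
t=4.54: P=17.86 G=46.37 R=24.43
At T=4.54: P=17.86 G=46.37 R=24.43; the largest is G.

Dominant species at T: G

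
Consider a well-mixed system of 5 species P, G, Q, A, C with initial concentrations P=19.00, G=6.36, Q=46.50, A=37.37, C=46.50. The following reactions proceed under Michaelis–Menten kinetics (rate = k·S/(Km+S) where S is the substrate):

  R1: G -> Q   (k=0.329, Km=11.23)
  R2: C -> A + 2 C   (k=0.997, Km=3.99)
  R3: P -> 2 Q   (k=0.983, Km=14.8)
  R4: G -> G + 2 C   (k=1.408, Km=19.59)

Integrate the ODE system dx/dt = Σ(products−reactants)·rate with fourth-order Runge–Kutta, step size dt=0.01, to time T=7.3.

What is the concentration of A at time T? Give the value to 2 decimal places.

RK4 with dt=0.01: 730 steps to T=7.3. Trajectory (selected grid times):
t=0.00: P=19.00 G=6.36 Q=46.50 A=37.37 C=46.50
t=0.81: P=18.55 G=6.26 Q=47.49 A=38.11 C=47.80
t=1.62: P=18.11 G=6.17 Q=48.46 A=38.86 C=49.10
t=2.43: P=17.68 G=6.08 Q=49.43 A=39.61 C=50.39
t=3.24: P=17.25 G=5.98 Q=50.38 A=40.36 C=51.67
t=4.06: P=16.82 G=5.89 Q=51.34 A=41.12 C=52.97
t=4.87: P=16.40 G=5.80 Q=52.27 A=41.87 C=54.24
t=5.68: P=15.98 G=5.71 Q=53.19 A=42.62 C=55.52
t=6.49: P=15.57 G=5.62 Q=54.11 A=43.38 C=56.78
t=7.30: P=15.16 G=5.53 Q=55.00 A=44.13 C=58.04
Read off A at T=7.3: 44.13

A at T = 44.13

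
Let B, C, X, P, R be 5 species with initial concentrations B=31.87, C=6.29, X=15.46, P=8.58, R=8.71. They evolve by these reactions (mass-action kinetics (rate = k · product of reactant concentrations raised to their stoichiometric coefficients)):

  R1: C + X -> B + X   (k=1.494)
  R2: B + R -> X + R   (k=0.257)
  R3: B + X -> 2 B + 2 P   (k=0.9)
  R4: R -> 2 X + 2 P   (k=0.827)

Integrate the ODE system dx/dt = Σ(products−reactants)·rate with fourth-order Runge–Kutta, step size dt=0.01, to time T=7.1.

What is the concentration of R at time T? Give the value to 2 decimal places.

R at T = 0.02

RK4 with dt=0.01: 710 steps to T=7.1. Trajectory (selected grid times):
t=0.00: B=31.87 C=6.29 X=15.46 P=8.58 R=8.71
t=0.79: B=60.20 C=0.32 X=1.46 P=200.80 R=4.53
t=1.58: B=65.48 C=0.09 X=0.75 P=300.20 R=2.36
t=2.37: B=68.15 C=0.05 X=0.39 P=354.68 R=1.23
t=3.16: B=69.53 C=0.03 X=0.20 P=383.77 R=0.64
t=3.94: B=70.24 C=0.03 X=0.11 P=398.96 R=0.33
t=4.73: B=70.61 C=0.03 X=0.06 P=407.06 R=0.17
t=5.52: B=70.81 C=0.02 X=0.03 P=411.28 R=0.09
t=6.31: B=70.91 C=0.02 X=0.01 P=413.49 R=0.05
t=7.10: B=70.96 C=0.02 X=0.01 P=414.63 R=0.02
Read off R at T=7.1: 0.02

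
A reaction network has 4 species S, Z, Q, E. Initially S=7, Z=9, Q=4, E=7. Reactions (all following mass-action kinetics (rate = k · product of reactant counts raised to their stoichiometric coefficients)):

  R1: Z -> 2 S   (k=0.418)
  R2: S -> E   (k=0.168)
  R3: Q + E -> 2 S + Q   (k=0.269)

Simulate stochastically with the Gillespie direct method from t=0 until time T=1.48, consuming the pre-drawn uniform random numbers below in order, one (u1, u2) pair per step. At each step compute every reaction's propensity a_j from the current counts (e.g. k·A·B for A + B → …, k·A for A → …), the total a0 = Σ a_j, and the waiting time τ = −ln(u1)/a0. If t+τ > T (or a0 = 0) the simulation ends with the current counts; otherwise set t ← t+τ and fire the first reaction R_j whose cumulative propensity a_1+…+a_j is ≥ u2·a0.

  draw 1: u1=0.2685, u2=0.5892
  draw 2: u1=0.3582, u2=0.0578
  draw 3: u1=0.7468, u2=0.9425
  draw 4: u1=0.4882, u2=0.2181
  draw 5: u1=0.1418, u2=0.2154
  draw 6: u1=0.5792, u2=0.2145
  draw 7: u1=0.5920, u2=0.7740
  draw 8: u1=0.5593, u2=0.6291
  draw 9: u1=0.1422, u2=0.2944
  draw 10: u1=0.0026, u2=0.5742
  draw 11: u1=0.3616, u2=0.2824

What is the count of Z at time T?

Z at T = 5

t=0.000: S=7 Z=9 Q=4 E=7
Draw 1: a1=3.762, a2=1.176, a3=7.532, a0=12.470; τ=−ln(0.2685)/12.470=0.105 → t=0.105; u2·a0=0.5892·12.470=7.347; a1+a2=4.938 < 7.347 ≤ a1+…+a3=12.470 → R3 fires; S=9 Z=9 Q=4 E=6
Draw 2: a1=3.762, a2=1.512, a3=6.456, a0=11.730; τ=−ln(0.3582)/11.730=0.088 → t=0.193; u2·a0=0.0578·11.730=0.678 ≤ a1=3.762 → R1 fires; S=11 Z=8 Q=4 E=6
Draw 3: a1=3.344, a2=1.848, a3=6.456, a0=11.648; τ=−ln(0.7468)/11.648=0.025 → t=0.218; u2·a0=0.9425·11.648=10.978; a1+a2=5.192 < 10.978 ≤ a1+…+a3=11.648 → R3 fires; S=13 Z=8 Q=4 E=5
Draw 4: a1=3.344, a2=2.184, a3=5.380, a0=10.908; τ=−ln(0.4882)/10.908=0.066 → t=0.284; u2·a0=0.2181·10.908=2.379 ≤ a1=3.344 → R1 fires; S=15 Z=7 Q=4 E=5
Draw 5: a1=2.926, a2=2.520, a3=5.380, a0=10.826; τ=−ln(0.1418)/10.826=0.180 → t=0.464; u2·a0=0.2154·10.826=2.332 ≤ a1=2.926 → R1 fires; S=17 Z=6 Q=4 E=5
Draw 6: a1=2.508, a2=2.856, a3=5.380, a0=10.744; τ=−ln(0.5792)/10.744=0.051 → t=0.515; u2·a0=0.2145·10.744=2.305 ≤ a1=2.508 → R1 fires; S=19 Z=5 Q=4 E=5
Draw 7: a1=2.090, a2=3.192, a3=5.380, a0=10.662; τ=−ln(0.5920)/10.662=0.049 → t=0.564; u2·a0=0.7740·10.662=8.252; a1+a2=5.282 < 8.252 ≤ a1+…+a3=10.662 → R3 fires; S=21 Z=5 Q=4 E=4
Draw 8: a1=2.090, a2=3.528, a3=4.304, a0=9.922; τ=−ln(0.5593)/9.922=0.059 → t=0.623; u2·a0=0.6291·9.922=6.242; a1+a2=5.618 < 6.242 ≤ a1+…+a3=9.922 → R3 fires; S=23 Z=5 Q=4 E=3
Draw 9: a1=2.090, a2=3.864, a3=3.228, a0=9.182; τ=−ln(0.1422)/9.182=0.212 → t=0.835; u2·a0=0.2944·9.182=2.703; a1=2.090 < 2.703 ≤ a1+a2=5.954 → R2 fires; S=22 Z=5 Q=4 E=4
Draw 10: a1=2.090, a2=3.696, a3=4.304, a0=10.090; τ=−ln(0.0026)/10.090=0.590 → t=1.425; u2·a0=0.5742·10.090=5.794; a1+a2=5.786 < 5.794 ≤ a1+…+a3=10.090 → R3 fires; S=24 Z=5 Q=4 E=3
Draw 11: a1=2.090, a2=4.032, a3=3.228, a0=9.350; τ=−ln(0.3616)/9.350=0.109 → t=1.534 > T=1.48: stop.
Read off Z at T=1.48: 5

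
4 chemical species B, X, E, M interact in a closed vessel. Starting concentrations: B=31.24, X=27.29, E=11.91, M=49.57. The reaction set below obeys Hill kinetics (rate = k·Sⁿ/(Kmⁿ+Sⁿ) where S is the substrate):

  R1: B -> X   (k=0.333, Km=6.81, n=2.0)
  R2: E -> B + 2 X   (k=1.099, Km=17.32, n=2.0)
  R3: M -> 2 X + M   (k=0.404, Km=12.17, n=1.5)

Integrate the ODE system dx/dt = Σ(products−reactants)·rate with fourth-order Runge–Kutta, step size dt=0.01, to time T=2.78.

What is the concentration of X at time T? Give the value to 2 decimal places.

X at T = 32.03

RK4 with dt=0.01: 278 steps to T=2.78. Trajectory (selected grid times):
t=0.00: B=31.24 X=27.29 E=11.91 M=49.57
t=0.31: B=31.25 X=27.83 E=11.80 M=49.57
t=0.62: B=31.26 X=28.37 E=11.69 M=49.57
t=0.93: B=31.27 X=28.90 E=11.59 M=49.57
t=1.24: B=31.27 X=29.43 E=11.48 M=49.57
t=1.54: B=31.28 X=29.94 E=11.38 M=49.57
t=1.85: B=31.28 X=30.47 E=11.28 M=49.57
t=2.16: B=31.28 X=30.99 E=11.18 M=49.57
t=2.47: B=31.28 X=31.51 E=11.08 M=49.57
t=2.78: B=31.28 X=32.03 E=10.98 M=49.57
Read off X at T=2.78: 32.03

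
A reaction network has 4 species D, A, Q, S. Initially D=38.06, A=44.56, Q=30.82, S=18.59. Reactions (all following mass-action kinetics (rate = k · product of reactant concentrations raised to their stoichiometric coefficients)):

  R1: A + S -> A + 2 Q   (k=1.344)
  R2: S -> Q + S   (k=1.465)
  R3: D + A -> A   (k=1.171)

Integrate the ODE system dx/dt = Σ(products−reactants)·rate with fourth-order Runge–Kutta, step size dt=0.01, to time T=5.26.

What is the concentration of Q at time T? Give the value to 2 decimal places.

RK4 with dt=0.01: 526 steps to T=5.26. Trajectory (selected grid times):
t=0.00: D=38.06 A=44.56 Q=30.82 S=18.59
t=0.58: D=0.00 A=44.56 Q=68.45 S=0.00
t=1.17: D=0.00 A=44.56 Q=68.45 S=0.00
t=1.75: D=0.00 A=44.56 Q=68.45 S=0.00
t=2.34: D=0.00 A=44.56 Q=68.45 S=0.00
t=2.92: D=0.00 A=44.56 Q=68.45 S=0.00
t=3.51: D=0.00 A=44.56 Q=68.45 S=0.00
t=4.09: D=0.00 A=44.56 Q=68.45 S=0.00
t=4.68: D=0.00 A=44.56 Q=68.45 S=0.00
t=5.26: D=0.00 A=44.56 Q=68.45 S=0.00
Read off Q at T=5.26: 68.45

Q at T = 68.45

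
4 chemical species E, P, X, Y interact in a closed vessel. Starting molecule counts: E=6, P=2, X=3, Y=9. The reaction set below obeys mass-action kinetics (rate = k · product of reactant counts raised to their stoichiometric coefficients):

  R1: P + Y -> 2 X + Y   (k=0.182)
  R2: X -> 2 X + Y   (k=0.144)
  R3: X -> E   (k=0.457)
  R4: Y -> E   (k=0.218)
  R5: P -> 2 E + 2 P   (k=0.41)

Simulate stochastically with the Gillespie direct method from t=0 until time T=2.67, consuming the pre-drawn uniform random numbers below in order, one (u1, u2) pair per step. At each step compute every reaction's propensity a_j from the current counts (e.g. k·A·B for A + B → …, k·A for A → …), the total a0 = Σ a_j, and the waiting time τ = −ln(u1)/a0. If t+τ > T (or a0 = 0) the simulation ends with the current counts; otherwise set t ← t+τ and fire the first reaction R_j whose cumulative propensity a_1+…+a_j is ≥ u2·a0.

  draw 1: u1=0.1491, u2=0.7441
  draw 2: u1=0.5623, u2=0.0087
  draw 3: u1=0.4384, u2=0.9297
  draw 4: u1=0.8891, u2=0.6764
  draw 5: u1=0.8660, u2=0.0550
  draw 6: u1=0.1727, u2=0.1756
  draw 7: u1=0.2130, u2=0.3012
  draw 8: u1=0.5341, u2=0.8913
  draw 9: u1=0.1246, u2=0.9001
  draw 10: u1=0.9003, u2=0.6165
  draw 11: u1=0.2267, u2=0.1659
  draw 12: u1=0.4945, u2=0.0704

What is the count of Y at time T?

Y at T = 5

t=0.000: E=6 P=2 X=3 Y=9
Draw 1: a1=3.276, a2=0.432, a3=1.371, a4=1.962, a5=0.820, a0=7.861; τ=−ln(0.1491)/7.861=0.242 → t=0.242; u2·a0=0.7441·7.861=5.849; a1+…+a3=5.079 < 5.849 ≤ a1+…+a4=7.041 → R4 fires; E=7 P=2 X=3 Y=8
Draw 2: a1=2.912, a2=0.432, a3=1.371, a4=1.744, a5=0.820, a0=7.279; τ=−ln(0.5623)/7.279=0.079 → t=0.321; u2·a0=0.0087·7.279=0.063 ≤ a1=2.912 → R1 fires; E=7 P=1 X=5 Y=8
Draw 3: a1=1.456, a2=0.720, a3=2.285, a4=1.744, a5=0.410, a0=6.615; τ=−ln(0.4384)/6.615=0.125 → t=0.446; u2·a0=0.9297·6.615=6.150; a1+…+a3=4.461 < 6.150 ≤ a1+…+a4=6.205 → R4 fires; E=8 P=1 X=5 Y=7
Draw 4: a1=1.274, a2=0.720, a3=2.285, a4=1.526, a5=0.410, a0=6.215; τ=−ln(0.8891)/6.215=0.019 → t=0.465; u2·a0=0.6764·6.215=4.204; a1+a2=1.994 < 4.204 ≤ a1+…+a3=4.279 → R3 fires; E=9 P=1 X=4 Y=7
Draw 5: a1=1.274, a2=0.576, a3=1.828, a4=1.526, a5=0.410, a0=5.614; τ=−ln(0.8660)/5.614=0.026 → t=0.490; u2·a0=0.0550·5.614=0.309 ≤ a1=1.274 → R1 fires; E=9 P=0 X=6 Y=7
Draw 6: a1=0.000, a2=0.864, a3=2.742, a4=1.526, a5=0.000, a0=5.132; τ=−ln(0.1727)/5.132=0.342 → t=0.833; u2·a0=0.1756·5.132=0.901; a1+a2=0.864 < 0.901 ≤ a1+…+a3=3.606 → R3 fires; E=10 P=0 X=5 Y=7
Draw 7: a1=0.000, a2=0.720, a3=2.285, a4=1.526, a5=0.000, a0=4.531; τ=−ln(0.2130)/4.531=0.341 → t=1.174; u2·a0=0.3012·4.531=1.365; a1+a2=0.720 < 1.365 ≤ a1+…+a3=3.005 → R3 fires; E=11 P=0 X=4 Y=7
Draw 8: a1=0.000, a2=0.576, a3=1.828, a4=1.526, a5=0.000, a0=3.930; τ=−ln(0.5341)/3.930=0.160 → t=1.333; u2·a0=0.8913·3.930=3.503; a1+…+a3=2.404 < 3.503 ≤ a1+…+a4=3.930 → R4 fires; E=12 P=0 X=4 Y=6
Draw 9: a1=0.000, a2=0.576, a3=1.828, a4=1.308, a5=0.000, a0=3.712; τ=−ln(0.1246)/3.712=0.561 → t=1.895; u2·a0=0.9001·3.712=3.341; a1+…+a3=2.404 < 3.341 ≤ a1+…+a4=3.712 → R4 fires; E=13 P=0 X=4 Y=5
Draw 10: a1=0.000, a2=0.576, a3=1.828, a4=1.090, a5=0.000, a0=3.494; τ=−ln(0.9003)/3.494=0.030 → t=1.925; u2·a0=0.6165·3.494=2.154; a1+a2=0.576 < 2.154 ≤ a1+…+a3=2.404 → R3 fires; E=14 P=0 X=3 Y=5
Draw 11: a1=0.000, a2=0.432, a3=1.371, a4=1.090, a5=0.000, a0=2.893; τ=−ln(0.2267)/2.893=0.513 → t=2.438; u2·a0=0.1659·2.893=0.480; a1+a2=0.432 < 0.480 ≤ a1+…+a3=1.803 → R3 fires; E=15 P=0 X=2 Y=5
Draw 12: a1=0.000, a2=0.288, a3=0.914, a4=1.090, a5=0.000, a0=2.292; τ=−ln(0.4945)/2.292=0.307 → t=2.745 > T=2.67: stop.
Read off Y at T=2.67: 5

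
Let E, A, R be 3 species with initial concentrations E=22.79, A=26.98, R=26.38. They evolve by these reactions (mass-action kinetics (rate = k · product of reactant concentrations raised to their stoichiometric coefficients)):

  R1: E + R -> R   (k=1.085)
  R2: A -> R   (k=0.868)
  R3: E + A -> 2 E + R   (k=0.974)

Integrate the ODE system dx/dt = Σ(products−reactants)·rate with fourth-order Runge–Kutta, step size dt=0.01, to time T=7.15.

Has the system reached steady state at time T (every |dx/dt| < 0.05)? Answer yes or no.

Steady state at T: yes

RK4 with dt=0.01: 715 steps to T=7.15. Trajectory (selected grid times):
t=0.00: E=22.79 A=26.98 R=26.38
t=0.79: E=0.00 A=5.18 R=48.18
t=1.59: E=0.00 A=2.59 R=50.77
t=2.38: E=0.00 A=1.30 R=52.06
t=3.18: E=0.00 A=0.65 R=52.71
t=3.97: E=0.00 A=0.33 R=53.03
t=4.77: E=0.00 A=0.16 R=53.20
t=5.56: E=0.00 A=0.08 R=53.28
t=6.36: E=0.00 A=0.04 R=53.32
t=7.15: E=0.00 A=0.02 R=53.34
Rates at T: R1=0.0000, R2=0.0180, R3=0.0000
dx/dt at T (Σ net stoichiometry × rate): E=-0.0000, A=-0.0180, R=+0.0180
Largest |dx/dt| is |-0.0180| (A) < 0.05 → steady.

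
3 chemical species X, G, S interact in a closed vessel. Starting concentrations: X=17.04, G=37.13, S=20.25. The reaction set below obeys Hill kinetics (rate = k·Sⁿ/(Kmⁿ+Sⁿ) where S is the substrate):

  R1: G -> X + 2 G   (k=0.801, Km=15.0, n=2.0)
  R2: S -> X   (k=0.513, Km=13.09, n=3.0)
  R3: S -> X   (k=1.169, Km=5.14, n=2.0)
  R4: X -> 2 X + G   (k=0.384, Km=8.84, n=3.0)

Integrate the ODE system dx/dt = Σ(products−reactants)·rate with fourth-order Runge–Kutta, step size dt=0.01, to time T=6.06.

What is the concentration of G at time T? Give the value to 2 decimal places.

G at T = 43.60

RK4 with dt=0.01: 606 steps to T=6.06. Trajectory (selected grid times):
t=0.00: X=17.04 G=37.13 S=20.25
t=0.67: X=18.73 G=37.82 S=19.25
t=1.35: X=20.44 G=38.53 S=18.25
t=2.02: X=22.12 G=39.24 S=17.28
t=2.69: X=23.78 G=39.95 S=16.33
t=3.37: X=25.45 G=40.68 S=15.39
t=4.04: X=27.08 G=41.40 S=14.48
t=4.71: X=28.68 G=42.13 S=13.60
t=5.39: X=30.29 G=42.87 S=12.74
t=6.06: X=31.84 G=43.60 S=11.92
Read off G at T=6.06: 43.60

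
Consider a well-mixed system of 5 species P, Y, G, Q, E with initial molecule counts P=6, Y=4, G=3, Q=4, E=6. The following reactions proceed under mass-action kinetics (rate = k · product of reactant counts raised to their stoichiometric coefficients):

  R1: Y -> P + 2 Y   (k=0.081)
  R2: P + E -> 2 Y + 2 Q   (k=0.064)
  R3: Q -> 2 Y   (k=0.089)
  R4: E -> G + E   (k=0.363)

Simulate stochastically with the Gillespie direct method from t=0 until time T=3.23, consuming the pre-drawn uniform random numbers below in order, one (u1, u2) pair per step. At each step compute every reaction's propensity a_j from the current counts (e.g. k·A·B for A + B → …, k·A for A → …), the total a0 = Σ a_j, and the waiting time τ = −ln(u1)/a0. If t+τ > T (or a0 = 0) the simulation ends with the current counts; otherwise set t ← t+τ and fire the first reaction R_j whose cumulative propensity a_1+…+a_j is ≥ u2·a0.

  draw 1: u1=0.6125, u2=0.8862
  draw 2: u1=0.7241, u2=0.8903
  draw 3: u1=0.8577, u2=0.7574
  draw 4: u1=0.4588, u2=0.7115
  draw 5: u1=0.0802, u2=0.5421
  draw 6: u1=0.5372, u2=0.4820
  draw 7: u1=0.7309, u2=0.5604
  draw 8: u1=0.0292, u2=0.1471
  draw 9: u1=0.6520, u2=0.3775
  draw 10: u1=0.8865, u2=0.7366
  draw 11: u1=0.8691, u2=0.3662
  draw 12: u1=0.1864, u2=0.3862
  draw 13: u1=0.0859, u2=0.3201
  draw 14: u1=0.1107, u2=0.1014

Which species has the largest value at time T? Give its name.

Dominant species at T: Y

t=0.000: P=6 Y=4 G=3 Q=4 E=6
Draw 1: a1=0.324, a2=2.304, a3=0.356, a4=2.178, a0=5.162; τ=−ln(0.6125)/5.162=0.095 → t=0.095; u2·a0=0.8862·5.162=4.575; a1+…+a3=2.984 < 4.575 ≤ a1+…+a4=5.162 → R4 fires; P=6 Y=4 G=4 Q=4 E=6
Draw 2: a1=0.324, a2=2.304, a3=0.356, a4=2.178, a0=5.162; τ=−ln(0.7241)/5.162=0.063 → t=0.158; u2·a0=0.8903·5.162=4.596; a1+…+a3=2.984 < 4.596 ≤ a1+…+a4=5.162 → R4 fires; P=6 Y=4 G=5 Q=4 E=6
Draw 3: a1=0.324, a2=2.304, a3=0.356, a4=2.178, a0=5.162; τ=−ln(0.8577)/5.162=0.030 → t=0.187; u2·a0=0.7574·5.162=3.910; a1+…+a3=2.984 < 3.910 ≤ a1+…+a4=5.162 → R4 fires; P=6 Y=4 G=6 Q=4 E=6
Draw 4: a1=0.324, a2=2.304, a3=0.356, a4=2.178, a0=5.162; τ=−ln(0.4588)/5.162=0.151 → t=0.338; u2·a0=0.7115·5.162=3.673; a1+…+a3=2.984 < 3.673 ≤ a1+…+a4=5.162 → R4 fires; P=6 Y=4 G=7 Q=4 E=6
Draw 5: a1=0.324, a2=2.304, a3=0.356, a4=2.178, a0=5.162; τ=−ln(0.0802)/5.162=0.489 → t=0.827; u2·a0=0.5421·5.162=2.798; a1+a2=2.628 < 2.798 ≤ a1+…+a3=2.984 → R3 fires; P=6 Y=6 G=7 Q=3 E=6
Draw 6: a1=0.486, a2=2.304, a3=0.267, a4=2.178, a0=5.235; τ=−ln(0.5372)/5.235=0.119 → t=0.946; u2·a0=0.4820·5.235=2.523; a1=0.486 < 2.523 ≤ a1+a2=2.790 → R2 fires; P=5 Y=8 G=7 Q=5 E=5
Draw 7: a1=0.648, a2=1.600, a3=0.445, a4=1.815, a0=4.508; τ=−ln(0.7309)/4.508=0.070 → t=1.015; u2·a0=0.5604·4.508=2.526; a1+a2=2.248 < 2.526 ≤ a1+…+a3=2.693 → R3 fires; P=5 Y=10 G=7 Q=4 E=5
Draw 8: a1=0.810, a2=1.600, a3=0.356, a4=1.815, a0=4.581; τ=−ln(0.0292)/4.581=0.771 → t=1.787; u2·a0=0.1471·4.581=0.674 ≤ a1=0.810 → R1 fires; P=6 Y=11 G=7 Q=4 E=5
Draw 9: a1=0.891, a2=1.920, a3=0.356, a4=1.815, a0=4.982; τ=−ln(0.6520)/4.982=0.086 → t=1.872; u2·a0=0.3775·4.982=1.881; a1=0.891 < 1.881 ≤ a1+a2=2.811 → R2 fires; P=5 Y=13 G=7 Q=6 E=4
Draw 10: a1=1.053, a2=1.280, a3=0.534, a4=1.452, a0=4.319; τ=−ln(0.8865)/4.319=0.028 → t=1.900; u2·a0=0.7366·4.319=3.181; a1+…+a3=2.867 < 3.181 ≤ a1+…+a4=4.319 → R4 fires; P=5 Y=13 G=8 Q=6 E=4
Draw 11: a1=1.053, a2=1.280, a3=0.534, a4=1.452, a0=4.319; τ=−ln(0.8691)/4.319=0.032 → t=1.933; u2·a0=0.3662·4.319=1.582; a1=1.053 < 1.582 ≤ a1+a2=2.333 → R2 fires; P=4 Y=15 G=8 Q=8 E=3
Draw 12: a1=1.215, a2=0.768, a3=0.712, a4=1.089, a0=3.784; τ=−ln(0.1864)/3.784=0.444 → t=2.377; u2·a0=0.3862·3.784=1.461; a1=1.215 < 1.461 ≤ a1+a2=1.983 → R2 fires; P=3 Y=17 G=8 Q=10 E=2
Draw 13: a1=1.377, a2=0.384, a3=0.890, a4=0.726, a0=3.377; τ=−ln(0.0859)/3.377=0.727 → t=3.104; u2·a0=0.3201·3.377=1.081 ≤ a1=1.377 → R1 fires; P=4 Y=18 G=8 Q=10 E=2
Draw 14: a1=1.458, a2=0.512, a3=0.890, a4=0.726, a0=3.586; τ=−ln(0.1107)/3.586=0.614 → t=3.717 > T=3.23: stop.
At T=3.23: P=4 Y=18 G=8 Q=10 E=2; the largest is Y.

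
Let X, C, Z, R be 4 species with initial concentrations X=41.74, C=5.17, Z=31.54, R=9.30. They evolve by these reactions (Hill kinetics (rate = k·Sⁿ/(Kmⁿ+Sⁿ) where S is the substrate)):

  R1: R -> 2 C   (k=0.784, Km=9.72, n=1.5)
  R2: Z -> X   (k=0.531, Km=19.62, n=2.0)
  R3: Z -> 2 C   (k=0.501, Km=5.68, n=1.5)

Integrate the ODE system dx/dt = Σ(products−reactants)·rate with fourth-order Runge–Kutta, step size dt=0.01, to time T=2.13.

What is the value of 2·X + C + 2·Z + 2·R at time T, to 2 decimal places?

Value at T = 170.33

Check how each reaction changes W = 2·X + C + 2·Z + 2·R (weight of products minus weight of reactants):
R1: R -> 2 C: (1·2) − (2·1) = 2 − 2 = 0
R2: Z -> X: (2·1) − (2·1) = 2 − 2 = 0
R3: Z -> 2 C: (1·2) − (2·1) = 2 − 2 = 0
Every reaction leaves W unchanged, so W is conserved and no simulation is needed: W(T) = W(0) = 2·41.74 + 5.17 + 2·31.54 + 2·9.30 = 170.33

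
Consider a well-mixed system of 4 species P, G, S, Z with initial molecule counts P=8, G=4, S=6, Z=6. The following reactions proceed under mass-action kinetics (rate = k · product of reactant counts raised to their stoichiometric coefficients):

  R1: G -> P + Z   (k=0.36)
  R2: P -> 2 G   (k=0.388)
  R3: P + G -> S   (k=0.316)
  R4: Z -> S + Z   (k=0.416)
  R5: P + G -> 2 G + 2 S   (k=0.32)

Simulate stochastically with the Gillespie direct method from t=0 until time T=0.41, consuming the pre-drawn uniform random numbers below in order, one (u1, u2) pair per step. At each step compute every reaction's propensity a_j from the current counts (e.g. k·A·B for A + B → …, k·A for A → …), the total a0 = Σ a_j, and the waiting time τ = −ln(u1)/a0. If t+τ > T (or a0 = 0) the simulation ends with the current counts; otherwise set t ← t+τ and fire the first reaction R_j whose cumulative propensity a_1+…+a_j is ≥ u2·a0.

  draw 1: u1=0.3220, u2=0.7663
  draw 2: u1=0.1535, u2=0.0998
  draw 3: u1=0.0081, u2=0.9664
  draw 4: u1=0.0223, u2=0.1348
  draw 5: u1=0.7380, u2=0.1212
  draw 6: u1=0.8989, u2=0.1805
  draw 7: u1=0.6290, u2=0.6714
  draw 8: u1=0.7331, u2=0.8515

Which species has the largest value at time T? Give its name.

t=0.000: P=8 G=4 S=6 Z=6
Draw 1: a1=1.440, a2=3.104, a3=10.112, a4=2.496, a5=10.240, a0=27.392; τ=−ln(0.3220)/27.392=0.041 → t=0.041; u2·a0=0.7663·27.392=20.990; a1+…+a4=17.152 < 20.990 ≤ a1+…+a5=27.392 → R5 fires; P=7 G=5 S=8 Z=6
Draw 2: a1=1.800, a2=2.716, a3=11.060, a4=2.496, a5=11.200, a0=29.272; τ=−ln(0.1535)/29.272=0.064 → t=0.105; u2·a0=0.0998·29.272=2.921; a1=1.800 < 2.921 ≤ a1+a2=4.516 → R2 fires; P=6 G=7 S=8 Z=6
Draw 3: a1=2.520, a2=2.328, a3=13.272, a4=2.496, a5=13.440, a0=34.056; τ=−ln(0.0081)/34.056=0.141 → t=0.247; u2·a0=0.9664·34.056=32.912; a1+…+a4=20.616 < 32.912 ≤ a1+…+a5=34.056 → R5 fires; P=5 G=8 S=10 Z=6
Draw 4: a1=2.880, a2=1.940, a3=12.640, a4=2.496, a5=12.800, a0=32.756; τ=−ln(0.0223)/32.756=0.116 → t=0.363; u2·a0=0.1348·32.756=4.416; a1=2.880 < 4.416 ≤ a1+a2=4.820 → R2 fires; P=4 G=10 S=10 Z=6
Draw 5: a1=3.600, a2=1.552, a3=12.640, a4=2.496, a5=12.800, a0=33.088; τ=−ln(0.7380)/33.088=0.009 → t=0.372; u2·a0=0.1212·33.088=4.010; a1=3.600 < 4.010 ≤ a1+a2=5.152 → R2 fires; P=3 G=12 S=10 Z=6
Draw 6: a1=4.320, a2=1.164, a3=11.376, a4=2.496, a5=11.520, a0=30.876; τ=−ln(0.8989)/30.876=0.003 → t=0.376; u2·a0=0.1805·30.876=5.573; a1+a2=5.484 < 5.573 ≤ a1+…+a3=16.860 → R3 fires; P=2 G=11 S=11 Z=6
Draw 7: a1=3.960, a2=0.776, a3=6.952, a4=2.496, a5=7.040, a0=21.224; τ=−ln(0.6290)/21.224=0.022 → t=0.397; u2·a0=0.6714·21.224=14.250; a1+…+a4=14.184 < 14.250 ≤ a1+…+a5=21.224 → R5 fires; P=1 G=12 S=13 Z=6
Draw 8: a1=4.320, a2=0.388, a3=3.792, a4=2.496, a5=3.840, a0=14.836; τ=−ln(0.7331)/14.836=0.021 → t=0.418 > T=0.41: stop.
At T=0.41: P=1 G=12 S=13 Z=6; the largest is S.

Dominant species at T: S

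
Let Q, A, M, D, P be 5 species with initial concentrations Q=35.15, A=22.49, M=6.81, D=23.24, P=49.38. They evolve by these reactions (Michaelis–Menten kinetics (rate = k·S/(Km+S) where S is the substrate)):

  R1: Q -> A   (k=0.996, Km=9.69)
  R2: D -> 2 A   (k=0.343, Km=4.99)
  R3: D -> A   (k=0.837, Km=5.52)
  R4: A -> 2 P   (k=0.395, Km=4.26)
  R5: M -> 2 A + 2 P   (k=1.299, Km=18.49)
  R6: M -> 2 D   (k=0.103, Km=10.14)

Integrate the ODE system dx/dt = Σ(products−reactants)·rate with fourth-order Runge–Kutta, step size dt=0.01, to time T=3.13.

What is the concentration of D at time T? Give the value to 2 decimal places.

RK4 with dt=0.01: 313 steps to T=3.13. Trajectory (selected grid times):
t=0.00: Q=35.15 A=22.49 M=6.81 D=23.24 P=49.38
t=0.35: Q=34.88 A=23.32 M=6.67 D=22.93 P=49.86
t=0.70: Q=34.60 A=24.15 M=6.54 D=22.63 P=50.33
t=1.04: Q=34.34 A=24.95 M=6.41 D=22.33 P=50.79
t=1.39: Q=34.07 A=25.77 M=6.28 D=22.03 P=51.26
t=1.74: Q=33.80 A=26.58 M=6.15 D=21.72 P=51.72
t=2.09: Q=33.53 A=27.38 M=6.03 D=21.42 P=52.19
t=2.43: Q=33.26 A=28.16 M=5.91 D=21.12 P=52.64
t=2.78: Q=32.99 A=28.95 M=5.78 D=20.82 P=53.10
t=3.13: Q=32.73 A=29.74 M=5.66 D=20.52 P=53.55
Read off D at T=3.13: 20.52

D at T = 20.52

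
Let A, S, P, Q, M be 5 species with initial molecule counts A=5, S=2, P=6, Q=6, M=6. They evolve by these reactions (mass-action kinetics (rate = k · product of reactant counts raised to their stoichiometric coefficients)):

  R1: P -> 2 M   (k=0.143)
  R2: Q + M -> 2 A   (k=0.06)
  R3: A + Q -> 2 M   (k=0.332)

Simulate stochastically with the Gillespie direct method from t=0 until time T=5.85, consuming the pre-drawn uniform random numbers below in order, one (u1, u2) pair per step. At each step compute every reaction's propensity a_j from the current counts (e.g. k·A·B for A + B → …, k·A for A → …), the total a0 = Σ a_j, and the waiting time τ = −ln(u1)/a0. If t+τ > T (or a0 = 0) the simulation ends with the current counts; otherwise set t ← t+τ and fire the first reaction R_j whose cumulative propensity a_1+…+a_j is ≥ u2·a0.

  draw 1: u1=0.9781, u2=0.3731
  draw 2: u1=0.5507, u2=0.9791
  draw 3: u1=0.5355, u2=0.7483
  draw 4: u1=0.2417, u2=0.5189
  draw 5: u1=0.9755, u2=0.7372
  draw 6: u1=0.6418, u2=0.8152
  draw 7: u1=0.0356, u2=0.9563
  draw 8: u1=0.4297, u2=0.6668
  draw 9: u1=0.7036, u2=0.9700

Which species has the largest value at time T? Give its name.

Dominant species at T: M

t=0.000: A=5 S=2 P=6 Q=6 M=6
Draw 1: a1=0.858, a2=2.160, a3=9.960, a0=12.978; τ=−ln(0.9781)/12.978=0.002 → t=0.002; u2·a0=0.3731·12.978=4.842; a1+a2=3.018 < 4.842 ≤ a1+…+a3=12.978 → R3 fires; A=4 S=2 P=6 Q=5 M=8
Draw 2: a1=0.858, a2=2.400, a3=6.640, a0=9.898; τ=−ln(0.5507)/9.898=0.060 → t=0.062; u2·a0=0.9791·9.898=9.691; a1+a2=3.258 < 9.691 ≤ a1+…+a3=9.898 → R3 fires; A=3 S=2 P=6 Q=4 M=10
Draw 3: a1=0.858, a2=2.400, a3=3.984, a0=7.242; τ=−ln(0.5355)/7.242=0.086 → t=0.148; u2·a0=0.7483·7.242=5.419; a1+a2=3.258 < 5.419 ≤ a1+…+a3=7.242 → R3 fires; A=2 S=2 P=6 Q=3 M=12
Draw 4: a1=0.858, a2=2.160, a3=1.992, a0=5.010; τ=−ln(0.2417)/5.010=0.283 → t=0.432; u2·a0=0.5189·5.010=2.600; a1=0.858 < 2.600 ≤ a1+a2=3.018 → R2 fires; A=4 S=2 P=6 Q=2 M=11
Draw 5: a1=0.858, a2=1.320, a3=2.656, a0=4.834; τ=−ln(0.9755)/4.834=0.005 → t=0.437; u2·a0=0.7372·4.834=3.564; a1+a2=2.178 < 3.564 ≤ a1+…+a3=4.834 → R3 fires; A=3 S=2 P=6 Q=1 M=13
Draw 6: a1=0.858, a2=0.780, a3=0.996, a0=2.634; τ=−ln(0.6418)/2.634=0.168 → t=0.605; u2·a0=0.8152·2.634=2.147; a1+a2=1.638 < 2.147 ≤ a1+…+a3=2.634 → R3 fires; A=2 S=2 P=6 Q=0 M=15
Draw 7: a1=0.858, a2=0.000, a3=0.000, a0=0.858; τ=−ln(0.0356)/0.858=3.887 → t=4.493; u2·a0=0.9563·0.858=0.821 ≤ a1=0.858 → R1 fires; A=2 S=2 P=5 Q=0 M=17
Draw 8: a1=0.715, a2=0.000, a3=0.000, a0=0.715; τ=−ln(0.4297)/0.715=1.181 → t=5.674; u2·a0=0.6668·0.715=0.477 ≤ a1=0.715 → R1 fires; A=2 S=2 P=4 Q=0 M=19
Draw 9: a1=0.572, a2=0.000, a3=0.000, a0=0.572; τ=−ln(0.7036)/0.572=0.615 → t=6.289 > T=5.85: stop.
At T=5.85: A=2 S=2 P=4 Q=0 M=19; the largest is M.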